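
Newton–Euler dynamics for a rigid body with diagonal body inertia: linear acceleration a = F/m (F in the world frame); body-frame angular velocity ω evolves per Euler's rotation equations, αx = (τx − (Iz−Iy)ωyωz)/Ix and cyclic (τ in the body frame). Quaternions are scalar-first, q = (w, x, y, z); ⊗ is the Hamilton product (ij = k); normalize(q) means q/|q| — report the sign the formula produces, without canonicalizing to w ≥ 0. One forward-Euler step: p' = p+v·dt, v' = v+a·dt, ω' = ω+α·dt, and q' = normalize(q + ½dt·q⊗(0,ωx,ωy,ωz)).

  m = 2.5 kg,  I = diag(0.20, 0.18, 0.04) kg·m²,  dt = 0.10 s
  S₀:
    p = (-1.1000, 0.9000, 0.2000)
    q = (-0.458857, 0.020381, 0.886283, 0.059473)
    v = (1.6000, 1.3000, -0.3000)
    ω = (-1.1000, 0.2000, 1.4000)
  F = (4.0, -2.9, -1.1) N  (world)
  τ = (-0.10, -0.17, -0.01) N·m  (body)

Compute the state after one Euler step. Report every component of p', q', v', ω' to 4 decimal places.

angular accel α = (-0.3040, 0.4244, -0.3600)
ω' = ω + α·dt = (-1.1304, 0.2424, 1.3640)
2q̇ = q⊗(0,ω) = (-0.2380997, 1.7336443, -0.1857251, 0.3365877)
updated quaternion q' = (-0.4689, 0.1066, 0.8735, 0.0760)
a = (1.6000, -1.1600, -0.4400)
new position p' = (-0.9400, 1.0300, 0.1700)
v + (F/m)dt = (1.7600, 1.1840, -0.3440)

p' = (-0.9400, 1.0300, 0.1700)
q' = (-0.4689, 0.1066, 0.8735, 0.0760)
v' = (1.7600, 1.1840, -0.3440)
ω' = (-1.1304, 0.2424, 1.3640)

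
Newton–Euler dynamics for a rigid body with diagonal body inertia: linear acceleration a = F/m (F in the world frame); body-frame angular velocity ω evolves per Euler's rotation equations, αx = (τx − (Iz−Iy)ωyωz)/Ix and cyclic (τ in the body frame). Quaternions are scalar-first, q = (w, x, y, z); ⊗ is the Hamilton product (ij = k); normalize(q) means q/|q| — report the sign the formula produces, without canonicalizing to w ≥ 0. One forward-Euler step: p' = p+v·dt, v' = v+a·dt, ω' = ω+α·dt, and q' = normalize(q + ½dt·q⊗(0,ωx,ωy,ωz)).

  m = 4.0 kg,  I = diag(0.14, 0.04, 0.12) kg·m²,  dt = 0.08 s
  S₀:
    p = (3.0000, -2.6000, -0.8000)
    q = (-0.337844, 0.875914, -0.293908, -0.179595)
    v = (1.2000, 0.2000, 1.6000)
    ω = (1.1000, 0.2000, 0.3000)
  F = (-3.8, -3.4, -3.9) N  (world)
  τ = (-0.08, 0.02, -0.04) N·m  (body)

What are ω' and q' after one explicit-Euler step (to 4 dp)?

ω' = (1.0515, 0.2268, 0.2880)
q' = (-0.3715, 0.8580, -0.3147, -0.1635)

(τ − ω×Iω)/I = (-0.6057, 0.3350, -0.1500)
new body rate ω' = (1.0515, 0.2268, 0.2880)
2q̇ = q⊗(0,ω) = (-0.8508453, -0.4238818, -0.5278975, 0.3971284)
q + ½dt·q⊗(0,ω), renormalized = (-0.3715, 0.8580, -0.3147, -0.1635)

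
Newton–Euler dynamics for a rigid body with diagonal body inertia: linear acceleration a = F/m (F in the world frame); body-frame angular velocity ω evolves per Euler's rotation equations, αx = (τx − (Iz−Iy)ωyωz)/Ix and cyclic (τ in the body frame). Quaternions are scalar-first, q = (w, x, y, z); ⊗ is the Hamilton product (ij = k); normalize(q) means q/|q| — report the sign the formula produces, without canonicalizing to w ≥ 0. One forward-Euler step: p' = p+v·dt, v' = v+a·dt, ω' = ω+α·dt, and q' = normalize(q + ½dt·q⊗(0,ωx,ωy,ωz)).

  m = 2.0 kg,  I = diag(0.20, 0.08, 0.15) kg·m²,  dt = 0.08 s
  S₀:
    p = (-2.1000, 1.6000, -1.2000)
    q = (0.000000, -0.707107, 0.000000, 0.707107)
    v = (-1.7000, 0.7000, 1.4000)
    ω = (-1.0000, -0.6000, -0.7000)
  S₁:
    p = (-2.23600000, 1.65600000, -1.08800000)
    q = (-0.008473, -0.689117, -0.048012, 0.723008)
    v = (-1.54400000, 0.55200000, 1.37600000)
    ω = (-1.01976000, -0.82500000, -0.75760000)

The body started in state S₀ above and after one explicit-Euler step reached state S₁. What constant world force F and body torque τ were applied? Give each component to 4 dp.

ω₁ − ω₀ = (-0.01976000, -0.22500000, -0.05760000)
I·α + gyro = (-0.0200, -0.1900, -0.1800)
velocity change Δv = (0.15600000, -0.14800000, -0.02400000)
applied force F = (3.9000, -3.7000, -0.6000)

F = (3.9000, -3.7000, -0.6000)
τ = (-0.0200, -0.1900, -0.1800)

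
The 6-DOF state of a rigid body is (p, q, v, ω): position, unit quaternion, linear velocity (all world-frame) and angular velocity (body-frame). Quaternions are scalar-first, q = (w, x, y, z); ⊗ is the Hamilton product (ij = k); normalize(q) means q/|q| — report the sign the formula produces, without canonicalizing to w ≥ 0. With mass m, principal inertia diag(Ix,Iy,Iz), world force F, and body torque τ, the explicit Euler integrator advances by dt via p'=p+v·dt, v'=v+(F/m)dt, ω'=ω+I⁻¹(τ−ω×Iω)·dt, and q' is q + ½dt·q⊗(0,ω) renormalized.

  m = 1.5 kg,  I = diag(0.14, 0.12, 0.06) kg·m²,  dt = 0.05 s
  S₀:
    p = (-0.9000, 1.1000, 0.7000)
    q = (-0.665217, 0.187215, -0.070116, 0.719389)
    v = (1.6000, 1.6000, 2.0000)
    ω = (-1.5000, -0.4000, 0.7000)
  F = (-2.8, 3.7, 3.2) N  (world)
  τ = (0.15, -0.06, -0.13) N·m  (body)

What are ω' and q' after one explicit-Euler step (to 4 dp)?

ω' = (-1.4524, -0.3900, 0.6017)
q' = (-0.6709, 0.2179, -0.0936, 0.7026)

precession coupling ω×(Iω) = (0.0168, -0.0840, -0.0120)
(τ − ω×Iω)/I = (0.9514, 0.2000, -1.9667)
ω' = ω + α·dt = (-1.4524, -0.3900, 0.6017)
2q̇ = q⊗(0,ω) = (-0.2507962, 1.2364999, -0.9440472, -0.6457119)
updated quaternion q' = (-0.6709, 0.2179, -0.0936, 0.7026)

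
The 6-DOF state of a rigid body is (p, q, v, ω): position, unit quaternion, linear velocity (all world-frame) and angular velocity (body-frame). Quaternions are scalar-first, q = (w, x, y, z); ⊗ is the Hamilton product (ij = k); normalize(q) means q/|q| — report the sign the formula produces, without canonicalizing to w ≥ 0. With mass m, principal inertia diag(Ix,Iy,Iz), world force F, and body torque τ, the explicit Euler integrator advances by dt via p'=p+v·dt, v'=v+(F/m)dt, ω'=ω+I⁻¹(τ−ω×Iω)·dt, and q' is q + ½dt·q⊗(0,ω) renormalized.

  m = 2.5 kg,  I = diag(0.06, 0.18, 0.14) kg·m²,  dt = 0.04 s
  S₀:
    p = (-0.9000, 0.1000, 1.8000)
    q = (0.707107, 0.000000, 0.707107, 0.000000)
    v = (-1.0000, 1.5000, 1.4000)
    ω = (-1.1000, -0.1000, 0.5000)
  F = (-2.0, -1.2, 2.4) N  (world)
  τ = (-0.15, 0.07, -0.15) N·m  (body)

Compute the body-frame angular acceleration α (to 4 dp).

α = (-2.5333, 0.1444, -1.1657)

ω×(Iω) gyroscopic = (0.0020, 0.0440, 0.0132)
(τ − ω×Iω)/I = (-2.5333, 0.1444, -1.1657)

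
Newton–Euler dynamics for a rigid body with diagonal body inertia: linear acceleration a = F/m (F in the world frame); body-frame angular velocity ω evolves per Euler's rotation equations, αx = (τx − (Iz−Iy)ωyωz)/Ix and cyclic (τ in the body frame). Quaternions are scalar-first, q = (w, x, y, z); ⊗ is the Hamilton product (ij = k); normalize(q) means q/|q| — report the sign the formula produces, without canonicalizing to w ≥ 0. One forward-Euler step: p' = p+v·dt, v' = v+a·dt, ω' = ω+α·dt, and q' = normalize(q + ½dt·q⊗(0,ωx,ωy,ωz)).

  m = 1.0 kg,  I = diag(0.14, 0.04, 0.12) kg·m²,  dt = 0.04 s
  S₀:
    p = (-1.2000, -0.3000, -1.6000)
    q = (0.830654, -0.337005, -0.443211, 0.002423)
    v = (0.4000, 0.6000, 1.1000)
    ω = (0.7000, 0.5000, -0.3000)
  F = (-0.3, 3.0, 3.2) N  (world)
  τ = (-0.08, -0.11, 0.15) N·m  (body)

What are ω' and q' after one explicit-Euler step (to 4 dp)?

ω×(Iω) gyroscopic = (-0.0120, -0.0042, -0.0350)
angular accel α = (-0.4857, -2.6450, 1.5417)
new body rate ω' = (0.6806, 0.3942, -0.2383)
Hamilton product q⊗(0,ω) = (0.4582359, 0.7132096, 0.3159216, -0.1074510)
q + ½dt·q⊗(0,ω), renormalized = (0.8397, -0.3227, -0.4368, 0.0003)

ω' = (0.6806, 0.3942, -0.2383)
q' = (0.8397, -0.3227, -0.4368, 0.0003)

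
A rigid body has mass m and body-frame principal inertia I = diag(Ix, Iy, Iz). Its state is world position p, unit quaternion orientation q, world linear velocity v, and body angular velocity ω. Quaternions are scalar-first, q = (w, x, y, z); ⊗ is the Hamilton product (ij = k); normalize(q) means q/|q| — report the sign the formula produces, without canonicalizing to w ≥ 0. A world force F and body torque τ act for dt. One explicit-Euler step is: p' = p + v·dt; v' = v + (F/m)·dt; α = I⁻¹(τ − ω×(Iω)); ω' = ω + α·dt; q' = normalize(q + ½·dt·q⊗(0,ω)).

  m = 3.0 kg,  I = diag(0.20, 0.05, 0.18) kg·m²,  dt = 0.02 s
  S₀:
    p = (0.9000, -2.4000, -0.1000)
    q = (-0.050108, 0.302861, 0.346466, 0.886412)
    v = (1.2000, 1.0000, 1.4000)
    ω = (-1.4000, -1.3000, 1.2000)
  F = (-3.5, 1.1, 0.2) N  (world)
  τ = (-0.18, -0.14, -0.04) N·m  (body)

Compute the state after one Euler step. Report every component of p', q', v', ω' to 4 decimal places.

p' = (0.9240, -2.3800, -0.0720)
q' = (-0.0520, 0.3192, 0.3310, 0.8865)
v' = (1.1767, 1.0073, 1.4013)
ω' = (-1.3977, -1.3426, 1.2259)

angular accel α = (0.1140, -2.1280, 1.2944)
ω' = ω + α·dt = (-1.3977, -1.3426, 1.2259)
q⊗(0,ω) = (-0.1892832, 1.6382460, -1.5392696, 0.0312035)
q' = normalize(q + ½dt·q⊗(0,ω)) = (-0.0520, 0.3192, 0.3310, 0.8865)
p + v·dt = (0.9240, -2.3800, -0.0720)
v' = v + a·dt = (1.1767, 1.0073, 1.4013)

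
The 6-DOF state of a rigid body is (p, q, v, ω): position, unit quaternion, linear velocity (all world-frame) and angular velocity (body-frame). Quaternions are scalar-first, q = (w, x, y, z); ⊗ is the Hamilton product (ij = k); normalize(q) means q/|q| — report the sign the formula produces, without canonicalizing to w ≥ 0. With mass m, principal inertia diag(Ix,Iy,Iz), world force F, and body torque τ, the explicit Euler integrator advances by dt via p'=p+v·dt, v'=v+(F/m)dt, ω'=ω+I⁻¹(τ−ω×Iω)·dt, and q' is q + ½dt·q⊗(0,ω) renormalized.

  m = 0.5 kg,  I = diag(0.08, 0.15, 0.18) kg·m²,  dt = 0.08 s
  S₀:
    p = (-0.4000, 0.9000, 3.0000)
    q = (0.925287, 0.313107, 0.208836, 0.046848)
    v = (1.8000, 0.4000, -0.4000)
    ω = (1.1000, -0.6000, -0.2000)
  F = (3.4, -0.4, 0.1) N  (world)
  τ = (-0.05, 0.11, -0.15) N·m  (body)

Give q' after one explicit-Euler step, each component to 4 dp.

Hamilton product q⊗(0,ω) = (-0.2097465, 1.0041573, -0.4410180, -0.6026412)
updated quaternion q' = (0.9157, 0.3528, 0.1909, 0.0227)

q' = (0.9157, 0.3528, 0.1909, 0.0227)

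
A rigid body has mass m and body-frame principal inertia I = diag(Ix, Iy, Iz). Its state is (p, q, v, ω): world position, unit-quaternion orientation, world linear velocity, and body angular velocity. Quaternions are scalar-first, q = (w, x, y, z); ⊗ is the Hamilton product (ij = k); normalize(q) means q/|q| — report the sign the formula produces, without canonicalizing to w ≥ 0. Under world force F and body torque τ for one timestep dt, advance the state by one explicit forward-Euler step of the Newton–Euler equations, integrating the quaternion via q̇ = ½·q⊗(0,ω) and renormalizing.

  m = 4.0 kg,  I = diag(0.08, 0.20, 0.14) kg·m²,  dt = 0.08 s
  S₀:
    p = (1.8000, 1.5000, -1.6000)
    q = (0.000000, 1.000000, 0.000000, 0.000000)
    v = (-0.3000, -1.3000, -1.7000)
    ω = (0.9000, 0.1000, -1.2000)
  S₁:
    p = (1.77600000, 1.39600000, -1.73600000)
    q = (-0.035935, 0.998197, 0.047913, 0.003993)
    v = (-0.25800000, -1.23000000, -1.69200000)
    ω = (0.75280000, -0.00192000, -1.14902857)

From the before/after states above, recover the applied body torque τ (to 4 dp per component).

τ = (-0.1400, -0.1900, 0.1000)

ω₁ − ω₀ = (-0.14720000, -0.10192000, 0.05097143)
precession coupling = (0.0072, 0.0648, 0.0108)
τ = I·(Δω/dt) + ω₀×(Iω₀) = (-0.1400, -0.1900, 0.1000)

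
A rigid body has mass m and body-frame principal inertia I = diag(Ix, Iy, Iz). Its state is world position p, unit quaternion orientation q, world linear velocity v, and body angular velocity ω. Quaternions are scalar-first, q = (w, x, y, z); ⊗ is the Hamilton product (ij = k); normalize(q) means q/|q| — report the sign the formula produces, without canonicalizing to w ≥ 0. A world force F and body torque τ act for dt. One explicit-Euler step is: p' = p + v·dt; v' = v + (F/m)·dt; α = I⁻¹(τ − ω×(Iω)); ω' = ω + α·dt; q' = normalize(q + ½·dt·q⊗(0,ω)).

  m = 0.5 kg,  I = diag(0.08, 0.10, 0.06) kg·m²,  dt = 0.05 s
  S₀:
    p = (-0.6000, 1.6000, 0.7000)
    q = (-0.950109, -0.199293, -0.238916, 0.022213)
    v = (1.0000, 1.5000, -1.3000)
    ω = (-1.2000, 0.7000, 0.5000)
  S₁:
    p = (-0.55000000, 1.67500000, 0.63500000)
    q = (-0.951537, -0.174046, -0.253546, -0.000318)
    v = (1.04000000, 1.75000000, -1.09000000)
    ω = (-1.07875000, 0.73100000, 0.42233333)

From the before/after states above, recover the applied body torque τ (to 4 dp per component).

rate change Δω = (0.12125000, 0.03100000, -0.07766667)
gyro term ω₀×Iω₀ = (-0.0140, -0.0120, -0.0168)
applied torque τ = (0.1800, 0.0500, -0.1100)

τ = (0.1800, 0.0500, -0.1100)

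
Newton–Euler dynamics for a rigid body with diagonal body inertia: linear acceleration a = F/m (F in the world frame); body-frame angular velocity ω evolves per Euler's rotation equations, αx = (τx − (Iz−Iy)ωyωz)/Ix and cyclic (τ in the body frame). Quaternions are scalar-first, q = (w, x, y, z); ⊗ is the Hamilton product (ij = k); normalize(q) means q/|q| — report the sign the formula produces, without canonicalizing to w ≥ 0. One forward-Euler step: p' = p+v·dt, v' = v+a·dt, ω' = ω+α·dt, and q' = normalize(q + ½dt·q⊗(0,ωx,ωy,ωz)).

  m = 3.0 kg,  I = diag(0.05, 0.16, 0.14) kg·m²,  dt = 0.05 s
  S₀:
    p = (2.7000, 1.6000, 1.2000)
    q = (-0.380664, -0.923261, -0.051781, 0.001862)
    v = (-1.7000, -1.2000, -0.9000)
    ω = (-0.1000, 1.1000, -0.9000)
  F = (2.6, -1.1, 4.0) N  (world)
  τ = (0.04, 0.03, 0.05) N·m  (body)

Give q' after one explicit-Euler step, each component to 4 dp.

2q̇ = q⊗(0,ω) = (-0.0336912, 0.0826211, -1.2498515, -0.6781676)
updated quaternion q' = (-0.3813, -0.9206, -0.0830, -0.0151)

q' = (-0.3813, -0.9206, -0.0830, -0.0151)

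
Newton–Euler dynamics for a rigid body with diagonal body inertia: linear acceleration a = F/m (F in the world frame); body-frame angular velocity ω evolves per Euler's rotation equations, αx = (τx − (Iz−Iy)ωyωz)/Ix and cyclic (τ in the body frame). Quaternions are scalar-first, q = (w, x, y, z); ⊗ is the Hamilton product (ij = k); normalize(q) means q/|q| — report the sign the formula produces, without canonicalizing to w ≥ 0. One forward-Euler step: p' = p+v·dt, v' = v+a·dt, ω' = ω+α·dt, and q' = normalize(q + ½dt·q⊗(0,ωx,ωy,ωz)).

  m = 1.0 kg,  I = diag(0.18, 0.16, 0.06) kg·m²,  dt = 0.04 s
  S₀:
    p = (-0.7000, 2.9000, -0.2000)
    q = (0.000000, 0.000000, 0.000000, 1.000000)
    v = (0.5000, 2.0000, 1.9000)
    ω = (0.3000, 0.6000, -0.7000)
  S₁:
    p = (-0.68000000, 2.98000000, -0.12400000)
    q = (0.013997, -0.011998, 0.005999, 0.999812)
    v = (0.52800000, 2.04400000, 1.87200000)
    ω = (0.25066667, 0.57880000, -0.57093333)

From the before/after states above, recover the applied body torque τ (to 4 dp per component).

τ = (-0.1800, -0.1100, 0.1900)

ω₁ − ω₀ = (-0.04933333, -0.02120000, 0.12906667)
precession coupling = (0.0420, -0.0252, -0.0036)
τ = I·(Δω/dt) + ω₀×(Iω₀) = (-0.1800, -0.1100, 0.1900)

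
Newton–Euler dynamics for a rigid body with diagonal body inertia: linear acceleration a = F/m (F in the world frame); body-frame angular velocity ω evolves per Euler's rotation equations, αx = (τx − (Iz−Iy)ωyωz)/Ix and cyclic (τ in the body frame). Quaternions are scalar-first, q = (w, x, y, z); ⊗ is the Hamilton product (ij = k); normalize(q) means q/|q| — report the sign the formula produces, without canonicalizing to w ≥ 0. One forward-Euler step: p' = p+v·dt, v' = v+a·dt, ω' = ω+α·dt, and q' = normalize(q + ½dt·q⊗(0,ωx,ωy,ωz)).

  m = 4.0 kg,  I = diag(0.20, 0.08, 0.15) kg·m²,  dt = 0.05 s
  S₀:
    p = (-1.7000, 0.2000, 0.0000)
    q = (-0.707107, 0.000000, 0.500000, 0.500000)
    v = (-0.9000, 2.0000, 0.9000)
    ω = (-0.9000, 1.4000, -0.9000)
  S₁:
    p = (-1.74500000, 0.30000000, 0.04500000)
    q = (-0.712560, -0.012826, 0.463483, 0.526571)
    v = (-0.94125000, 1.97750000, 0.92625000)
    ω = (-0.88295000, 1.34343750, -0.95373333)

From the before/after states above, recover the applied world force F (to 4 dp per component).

v₁ − v₀ = (-0.04125000, -0.02250000, 0.02625000)
applied force F = (-3.3000, -1.8000, 2.1000)

F = (-3.3000, -1.8000, 2.1000)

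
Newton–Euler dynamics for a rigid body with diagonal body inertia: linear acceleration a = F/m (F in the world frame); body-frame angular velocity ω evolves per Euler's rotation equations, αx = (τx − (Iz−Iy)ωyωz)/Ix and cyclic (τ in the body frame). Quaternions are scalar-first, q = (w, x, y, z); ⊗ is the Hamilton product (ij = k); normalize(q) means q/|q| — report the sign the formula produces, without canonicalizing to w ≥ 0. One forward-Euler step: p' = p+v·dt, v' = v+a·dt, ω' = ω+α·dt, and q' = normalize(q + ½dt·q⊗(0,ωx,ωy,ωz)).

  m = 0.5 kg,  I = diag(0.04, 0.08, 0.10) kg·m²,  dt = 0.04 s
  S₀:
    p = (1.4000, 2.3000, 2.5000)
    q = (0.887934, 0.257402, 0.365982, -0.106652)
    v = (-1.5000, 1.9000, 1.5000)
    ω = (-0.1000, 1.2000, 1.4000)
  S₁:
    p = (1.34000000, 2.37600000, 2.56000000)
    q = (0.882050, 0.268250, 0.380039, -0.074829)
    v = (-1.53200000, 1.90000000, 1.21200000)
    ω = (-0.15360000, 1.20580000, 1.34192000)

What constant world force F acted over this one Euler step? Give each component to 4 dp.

v₁ − v₀ = (-0.03200000, 0.00000000, -0.28800000)
F = m·Δv/dt = (-0.4000, 0.0000, -3.6000)

F = (-0.4000, 0.0000, -3.6000)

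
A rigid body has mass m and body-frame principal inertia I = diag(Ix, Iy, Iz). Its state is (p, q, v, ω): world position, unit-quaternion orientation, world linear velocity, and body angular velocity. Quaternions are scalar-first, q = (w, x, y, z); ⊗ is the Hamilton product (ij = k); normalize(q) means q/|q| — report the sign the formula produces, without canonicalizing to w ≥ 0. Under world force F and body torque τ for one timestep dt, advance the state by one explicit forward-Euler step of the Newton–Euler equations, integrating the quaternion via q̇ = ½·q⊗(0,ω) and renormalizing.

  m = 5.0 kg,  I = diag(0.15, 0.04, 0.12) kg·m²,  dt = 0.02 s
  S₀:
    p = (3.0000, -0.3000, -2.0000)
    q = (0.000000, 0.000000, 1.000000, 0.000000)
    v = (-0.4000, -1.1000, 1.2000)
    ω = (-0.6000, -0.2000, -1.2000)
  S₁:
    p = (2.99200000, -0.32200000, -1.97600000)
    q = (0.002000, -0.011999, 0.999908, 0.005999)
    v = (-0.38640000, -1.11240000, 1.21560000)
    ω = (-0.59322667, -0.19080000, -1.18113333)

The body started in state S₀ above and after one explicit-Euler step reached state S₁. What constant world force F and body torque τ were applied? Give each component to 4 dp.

F = (3.4000, -3.1000, 3.9000)
τ = (0.0700, 0.0400, 0.1000)

rate change Δω = (0.00677333, 0.00920000, 0.01886667)
ω₀×(Iω₀) = (0.0192, 0.0216, -0.0132)
I·α + gyro = (0.0700, 0.0400, 0.1000)
velocity change Δv = (0.01360000, -0.01240000, 0.01560000)
m·(v₁−v₀)/dt = (3.4000, -3.1000, 3.9000)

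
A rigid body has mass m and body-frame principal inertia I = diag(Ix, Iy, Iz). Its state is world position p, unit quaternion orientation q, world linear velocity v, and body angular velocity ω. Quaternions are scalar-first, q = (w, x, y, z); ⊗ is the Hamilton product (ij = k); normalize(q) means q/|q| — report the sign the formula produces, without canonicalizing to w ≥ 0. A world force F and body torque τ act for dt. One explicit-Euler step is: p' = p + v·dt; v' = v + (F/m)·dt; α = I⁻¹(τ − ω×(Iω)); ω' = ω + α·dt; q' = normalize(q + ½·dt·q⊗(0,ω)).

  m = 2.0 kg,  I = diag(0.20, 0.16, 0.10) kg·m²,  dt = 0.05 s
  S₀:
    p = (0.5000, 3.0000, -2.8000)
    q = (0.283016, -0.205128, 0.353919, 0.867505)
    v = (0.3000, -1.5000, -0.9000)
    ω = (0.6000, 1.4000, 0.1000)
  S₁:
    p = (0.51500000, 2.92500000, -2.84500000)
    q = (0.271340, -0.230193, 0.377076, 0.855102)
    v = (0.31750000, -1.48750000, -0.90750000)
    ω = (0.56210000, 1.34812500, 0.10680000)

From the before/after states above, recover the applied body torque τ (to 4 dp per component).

τ = (-0.1600, -0.1600, -0.0200)

ω₁ − ω₀ = (-0.03790000, -0.05187500, 0.00680000)
ω₀×(Iω₀) = (-0.0084, 0.0060, -0.0336)
τ = I·(Δω/dt) + ω₀×(Iω₀) = (-0.1600, -0.1600, -0.0200)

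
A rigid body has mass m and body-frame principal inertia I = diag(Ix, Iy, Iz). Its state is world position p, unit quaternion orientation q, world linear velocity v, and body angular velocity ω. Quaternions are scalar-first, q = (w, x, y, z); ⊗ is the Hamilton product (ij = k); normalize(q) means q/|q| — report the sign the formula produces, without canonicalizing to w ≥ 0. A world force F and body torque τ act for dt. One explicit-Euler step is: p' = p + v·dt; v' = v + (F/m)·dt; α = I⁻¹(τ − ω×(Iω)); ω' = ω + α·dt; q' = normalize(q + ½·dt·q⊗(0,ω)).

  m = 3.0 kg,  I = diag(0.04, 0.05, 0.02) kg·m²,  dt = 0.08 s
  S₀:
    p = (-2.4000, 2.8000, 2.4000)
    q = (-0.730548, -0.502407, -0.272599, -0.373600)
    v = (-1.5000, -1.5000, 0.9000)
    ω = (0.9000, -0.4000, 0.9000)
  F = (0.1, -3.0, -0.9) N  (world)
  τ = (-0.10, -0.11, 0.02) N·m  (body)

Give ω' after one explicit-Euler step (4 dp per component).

ω' = (0.6784, -0.6019, 0.9944)

gyro term ω×Iω = (0.0108, 0.0162, -0.0036)
(τ − ω×Iω)/I = (-2.7700, -2.5240, 1.1800)
ω' = ω + α·dt = (0.6784, -0.6019, 0.9944)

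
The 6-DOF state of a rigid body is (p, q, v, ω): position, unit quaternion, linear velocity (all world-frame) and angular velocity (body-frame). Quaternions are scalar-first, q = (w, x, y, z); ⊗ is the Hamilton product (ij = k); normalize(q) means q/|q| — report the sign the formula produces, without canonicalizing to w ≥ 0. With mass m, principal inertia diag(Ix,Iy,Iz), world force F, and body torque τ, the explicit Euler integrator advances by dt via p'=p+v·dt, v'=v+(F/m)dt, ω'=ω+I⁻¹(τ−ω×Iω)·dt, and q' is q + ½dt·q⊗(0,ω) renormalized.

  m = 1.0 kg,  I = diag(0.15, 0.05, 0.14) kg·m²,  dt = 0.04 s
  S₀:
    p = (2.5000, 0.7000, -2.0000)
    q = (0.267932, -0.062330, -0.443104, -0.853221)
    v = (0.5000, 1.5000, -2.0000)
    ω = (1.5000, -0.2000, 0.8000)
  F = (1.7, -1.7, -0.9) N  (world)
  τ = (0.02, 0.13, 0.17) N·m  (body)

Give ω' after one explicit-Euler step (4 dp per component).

ω' = (1.5092, -0.1056, 0.8400)

ω×(Iω) gyroscopic = (-0.0144, 0.0120, 0.0300)
α = I⁻¹(τ − ω×Iω) = (0.2293, 2.3600, 1.0000)
ω' = ω + α·dt = (1.5092, -0.1056, 0.8400)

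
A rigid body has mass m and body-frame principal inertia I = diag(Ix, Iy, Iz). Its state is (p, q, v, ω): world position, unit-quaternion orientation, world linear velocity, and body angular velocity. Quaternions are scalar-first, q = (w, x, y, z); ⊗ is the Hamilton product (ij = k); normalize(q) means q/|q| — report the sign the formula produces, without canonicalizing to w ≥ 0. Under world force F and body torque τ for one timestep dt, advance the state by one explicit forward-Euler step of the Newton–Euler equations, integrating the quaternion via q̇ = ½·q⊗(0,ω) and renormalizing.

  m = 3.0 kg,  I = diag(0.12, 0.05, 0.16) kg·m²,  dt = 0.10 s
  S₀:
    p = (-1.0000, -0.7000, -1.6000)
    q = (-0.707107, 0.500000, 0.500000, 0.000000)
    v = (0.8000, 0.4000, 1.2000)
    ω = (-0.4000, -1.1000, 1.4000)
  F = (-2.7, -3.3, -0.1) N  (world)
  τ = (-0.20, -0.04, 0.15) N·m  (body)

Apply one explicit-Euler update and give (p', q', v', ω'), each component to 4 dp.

a = F/m = (-0.9000, -1.1000, -0.0333)
p' = p + v·dt = (-0.9200, -0.6600, -1.4800)
v + (F/m)dt = (0.7100, 0.2900, 1.1967)
(τ − ω×Iω)/I = (-0.2550, -1.2480, 1.1300)
new body rate ω' = (-0.4255, -1.2248, 1.5130)
q⊗(0,ω) = (0.7500000, 0.9828428, 0.0778177, -1.3399498)
updated quaternion q' = (-0.6668, 0.5469, 0.5018, -0.0667)

p' = (-0.9200, -0.6600, -1.4800)
q' = (-0.6668, 0.5469, 0.5018, -0.0667)
v' = (0.7100, 0.2900, 1.1967)
ω' = (-0.4255, -1.2248, 1.5130)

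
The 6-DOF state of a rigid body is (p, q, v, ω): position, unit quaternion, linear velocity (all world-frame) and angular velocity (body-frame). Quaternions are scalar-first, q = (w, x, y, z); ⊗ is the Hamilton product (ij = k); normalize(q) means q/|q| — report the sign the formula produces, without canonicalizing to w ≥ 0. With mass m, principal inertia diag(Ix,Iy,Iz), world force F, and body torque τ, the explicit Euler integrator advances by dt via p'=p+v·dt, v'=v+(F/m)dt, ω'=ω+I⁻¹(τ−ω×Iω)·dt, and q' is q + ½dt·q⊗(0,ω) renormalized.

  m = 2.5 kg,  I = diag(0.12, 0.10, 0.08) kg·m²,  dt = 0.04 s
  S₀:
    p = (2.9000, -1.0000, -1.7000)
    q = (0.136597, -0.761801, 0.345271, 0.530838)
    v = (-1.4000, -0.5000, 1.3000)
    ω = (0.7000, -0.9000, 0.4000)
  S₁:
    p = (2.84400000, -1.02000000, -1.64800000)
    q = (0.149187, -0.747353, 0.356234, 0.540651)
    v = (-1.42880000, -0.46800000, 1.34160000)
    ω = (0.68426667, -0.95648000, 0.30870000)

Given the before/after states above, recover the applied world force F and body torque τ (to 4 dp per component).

Δv = v₁−v₀ = (-0.02880000, 0.03200000, 0.04160000)
F = m·Δv/dt = (-1.8000, 2.0000, 2.6000)
ω₁ − ω₀ = (-0.01573333, -0.05648000, -0.09130000)
I·α + gyro = (-0.0400, -0.1300, -0.1700)

F = (-1.8000, 2.0000, 2.6000)
τ = (-0.0400, -0.1300, -0.1700)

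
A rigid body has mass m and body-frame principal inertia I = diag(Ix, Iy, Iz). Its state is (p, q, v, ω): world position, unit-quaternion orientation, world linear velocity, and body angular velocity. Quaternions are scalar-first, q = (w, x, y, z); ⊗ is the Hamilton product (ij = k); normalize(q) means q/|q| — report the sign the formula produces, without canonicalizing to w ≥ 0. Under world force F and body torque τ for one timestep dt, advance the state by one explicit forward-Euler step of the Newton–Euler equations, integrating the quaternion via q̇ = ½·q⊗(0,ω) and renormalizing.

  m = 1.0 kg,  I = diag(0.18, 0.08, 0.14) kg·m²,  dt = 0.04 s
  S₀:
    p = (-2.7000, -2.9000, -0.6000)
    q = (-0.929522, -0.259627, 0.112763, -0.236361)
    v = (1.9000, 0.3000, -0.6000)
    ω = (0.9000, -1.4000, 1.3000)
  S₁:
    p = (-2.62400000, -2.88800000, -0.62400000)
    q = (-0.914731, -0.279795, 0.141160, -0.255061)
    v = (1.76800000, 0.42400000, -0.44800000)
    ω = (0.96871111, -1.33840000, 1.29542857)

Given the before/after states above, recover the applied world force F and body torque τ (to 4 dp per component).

Δω = ω₁−ω₀ = (0.06871111, 0.06160000, -0.00457143)
ω₀×(Iω₀) = (-0.1092, 0.0468, 0.1260)
I·α + gyro = (0.2000, 0.1700, 0.1100)
v₁ − v₀ = (-0.13200000, 0.12400000, 0.15200000)
m·(v₁−v₀)/dt = (-3.3000, 3.1000, 3.8000)

F = (-3.3000, 3.1000, 3.8000)
τ = (0.2000, 0.1700, 0.1100)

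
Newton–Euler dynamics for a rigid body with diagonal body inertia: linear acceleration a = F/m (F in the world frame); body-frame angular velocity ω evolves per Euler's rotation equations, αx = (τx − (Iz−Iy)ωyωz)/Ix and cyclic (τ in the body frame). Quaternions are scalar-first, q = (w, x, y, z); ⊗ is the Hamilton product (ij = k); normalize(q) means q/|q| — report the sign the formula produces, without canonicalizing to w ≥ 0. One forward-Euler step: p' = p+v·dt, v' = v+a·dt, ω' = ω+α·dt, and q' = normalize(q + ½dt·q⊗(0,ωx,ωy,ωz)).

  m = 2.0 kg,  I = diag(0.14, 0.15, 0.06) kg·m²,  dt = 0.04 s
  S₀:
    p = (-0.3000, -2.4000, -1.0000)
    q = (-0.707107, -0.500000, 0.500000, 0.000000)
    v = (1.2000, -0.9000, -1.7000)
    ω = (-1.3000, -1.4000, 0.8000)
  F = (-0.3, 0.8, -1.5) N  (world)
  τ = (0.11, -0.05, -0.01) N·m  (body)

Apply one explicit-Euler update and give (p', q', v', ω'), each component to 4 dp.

angular accel α = (0.0657, 0.2213, -0.4700)
new body rate ω' = (-1.2974, -1.3911, 0.7812)
q⊗(0,ω) = (0.0500000, 1.3192391, 1.3899498, 0.7843144)
updated quaternion q' = (-0.7055, -0.4732, 0.5273, 0.0157)
p' = p + v·dt = (-0.2520, -2.4360, -1.0680)
v' = v + a·dt = (1.1940, -0.8840, -1.7300)

p' = (-0.2520, -2.4360, -1.0680)
q' = (-0.7055, -0.4732, 0.5273, 0.0157)
v' = (1.1940, -0.8840, -1.7300)
ω' = (-1.2974, -1.3911, 0.7812)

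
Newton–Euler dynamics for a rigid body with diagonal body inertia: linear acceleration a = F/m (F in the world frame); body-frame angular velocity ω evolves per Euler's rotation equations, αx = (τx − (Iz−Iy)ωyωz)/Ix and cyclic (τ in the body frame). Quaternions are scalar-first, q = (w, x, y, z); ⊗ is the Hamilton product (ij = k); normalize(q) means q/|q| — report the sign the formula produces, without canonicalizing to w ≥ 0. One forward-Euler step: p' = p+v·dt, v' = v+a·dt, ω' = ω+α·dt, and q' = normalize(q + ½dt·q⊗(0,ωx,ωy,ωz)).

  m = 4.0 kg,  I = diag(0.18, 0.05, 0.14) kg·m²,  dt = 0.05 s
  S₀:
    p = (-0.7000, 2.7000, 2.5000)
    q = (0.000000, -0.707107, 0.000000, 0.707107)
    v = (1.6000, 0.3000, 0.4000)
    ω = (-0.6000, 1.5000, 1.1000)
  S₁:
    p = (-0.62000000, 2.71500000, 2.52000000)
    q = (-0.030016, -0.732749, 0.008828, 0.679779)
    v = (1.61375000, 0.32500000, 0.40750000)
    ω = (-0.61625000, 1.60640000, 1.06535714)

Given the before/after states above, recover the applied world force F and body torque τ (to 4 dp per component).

F = (1.1000, 2.0000, 0.6000)
τ = (0.0900, 0.0800, 0.0200)

v₁ − v₀ = (0.01375000, 0.02500000, 0.00750000)
applied force F = (1.1000, 2.0000, 0.6000)
rate change Δω = (-0.01625000, 0.10640000, -0.03464286)
I·α + gyro = (0.0900, 0.0800, 0.0200)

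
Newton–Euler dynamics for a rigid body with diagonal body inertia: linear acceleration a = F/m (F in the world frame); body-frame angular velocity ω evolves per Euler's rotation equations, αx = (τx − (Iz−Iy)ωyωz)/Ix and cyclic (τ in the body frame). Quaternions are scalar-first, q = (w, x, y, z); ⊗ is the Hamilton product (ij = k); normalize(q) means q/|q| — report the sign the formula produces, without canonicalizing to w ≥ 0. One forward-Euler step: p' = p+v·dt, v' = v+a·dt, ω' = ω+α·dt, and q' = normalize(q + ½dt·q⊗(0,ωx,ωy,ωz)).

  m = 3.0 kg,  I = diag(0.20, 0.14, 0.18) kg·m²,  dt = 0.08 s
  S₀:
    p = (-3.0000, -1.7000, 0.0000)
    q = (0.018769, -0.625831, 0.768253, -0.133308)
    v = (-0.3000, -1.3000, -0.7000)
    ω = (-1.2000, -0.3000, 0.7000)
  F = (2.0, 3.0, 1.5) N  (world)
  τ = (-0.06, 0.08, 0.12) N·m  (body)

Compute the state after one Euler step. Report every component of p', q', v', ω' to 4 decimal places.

p' = (-3.0240, -1.8040, -0.0560)
q' = (0.0017, -0.6058, 0.7907, -0.0883)
v' = (-0.2467, -1.2200, -0.6600)
ω' = (-1.2206, -0.2447, 0.7629)

precession coupling ω×(Iω) = (-0.0084, -0.0168, -0.0216)
α = I⁻¹(τ − ω×Iω) = (-0.2580, 0.6914, 0.7867)
new body rate ω' = (-1.2206, -0.2447, 0.7629)
2q̇ = q⊗(0,ω) = (-0.4272057, 0.4752619, 0.5924206, 1.1227912)
q' = normalize(q + ½dt·q⊗(0,ω)) = (0.0017, -0.6058, 0.7907, -0.0883)
new position p' = (-3.0240, -1.8040, -0.0560)
v + (F/m)dt = (-0.2467, -1.2200, -0.6600)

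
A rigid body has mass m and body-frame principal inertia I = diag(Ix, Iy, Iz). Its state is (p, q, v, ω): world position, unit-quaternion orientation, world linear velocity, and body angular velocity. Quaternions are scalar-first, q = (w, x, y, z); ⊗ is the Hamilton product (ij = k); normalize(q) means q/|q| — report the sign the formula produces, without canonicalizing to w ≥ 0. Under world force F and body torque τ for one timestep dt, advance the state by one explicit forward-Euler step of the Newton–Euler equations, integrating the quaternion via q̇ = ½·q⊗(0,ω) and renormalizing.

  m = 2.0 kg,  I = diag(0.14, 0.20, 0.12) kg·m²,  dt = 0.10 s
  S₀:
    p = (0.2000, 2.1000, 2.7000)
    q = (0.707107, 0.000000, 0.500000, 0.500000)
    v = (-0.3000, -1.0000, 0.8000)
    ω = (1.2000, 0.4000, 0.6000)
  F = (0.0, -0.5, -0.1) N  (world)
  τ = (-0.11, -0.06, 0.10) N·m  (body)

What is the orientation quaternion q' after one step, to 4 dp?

q' = (0.6804, 0.0473, 0.5428, 0.4900)

2q̇ = q⊗(0,ω) = (-0.5000000, 0.9485284, 0.8828428, -0.1757358)
updated quaternion q' = (0.6804, 0.0473, 0.5428, 0.4900)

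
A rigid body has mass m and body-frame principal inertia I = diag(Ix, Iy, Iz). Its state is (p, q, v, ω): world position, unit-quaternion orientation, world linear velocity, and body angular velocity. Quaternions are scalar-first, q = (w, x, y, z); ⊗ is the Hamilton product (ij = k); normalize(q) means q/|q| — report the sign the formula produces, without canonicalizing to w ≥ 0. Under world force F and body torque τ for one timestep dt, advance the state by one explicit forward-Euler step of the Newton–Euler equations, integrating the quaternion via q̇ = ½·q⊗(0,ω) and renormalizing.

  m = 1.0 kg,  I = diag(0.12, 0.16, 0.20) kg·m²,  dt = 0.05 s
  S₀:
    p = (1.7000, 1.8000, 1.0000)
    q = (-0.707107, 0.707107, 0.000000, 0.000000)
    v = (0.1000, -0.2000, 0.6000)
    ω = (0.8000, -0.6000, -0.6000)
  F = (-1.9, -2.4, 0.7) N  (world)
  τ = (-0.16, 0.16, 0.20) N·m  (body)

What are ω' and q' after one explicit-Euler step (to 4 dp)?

ω' = (0.7273, -0.5620, -0.5452)
q' = (-0.7209, 0.6927, 0.0212, 0.0000)

precession coupling ω×(Iω) = (0.0144, 0.0384, -0.0192)
α = I⁻¹(τ − ω×Iω) = (-1.4533, 0.7600, 1.0960)
ω' = ω + α·dt = (0.7273, -0.5620, -0.5452)
2q̇ = q⊗(0,ω) = (-0.5656856, -0.5656856, 0.8485284, 0.0000000)
q' = normalize(q + ½dt·q⊗(0,ω)) = (-0.7209, 0.6927, 0.0212, 0.0000)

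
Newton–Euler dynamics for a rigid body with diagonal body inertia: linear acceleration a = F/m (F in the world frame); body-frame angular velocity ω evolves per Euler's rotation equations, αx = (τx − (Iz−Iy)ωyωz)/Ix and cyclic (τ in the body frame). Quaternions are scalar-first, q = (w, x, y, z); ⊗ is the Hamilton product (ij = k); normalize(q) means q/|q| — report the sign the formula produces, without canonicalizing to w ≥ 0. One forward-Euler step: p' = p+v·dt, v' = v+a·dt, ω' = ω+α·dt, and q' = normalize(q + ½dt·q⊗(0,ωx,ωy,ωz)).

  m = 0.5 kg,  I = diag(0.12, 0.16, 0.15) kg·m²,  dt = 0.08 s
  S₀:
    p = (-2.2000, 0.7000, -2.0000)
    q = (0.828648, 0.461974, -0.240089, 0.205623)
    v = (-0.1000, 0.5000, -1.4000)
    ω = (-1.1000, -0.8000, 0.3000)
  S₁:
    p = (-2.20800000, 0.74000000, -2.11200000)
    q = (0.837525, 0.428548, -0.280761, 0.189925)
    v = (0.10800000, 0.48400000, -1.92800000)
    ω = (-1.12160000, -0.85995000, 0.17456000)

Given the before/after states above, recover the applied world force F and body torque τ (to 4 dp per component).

F = (1.3000, -0.1000, -3.3000)
τ = (-0.0300, -0.1100, -0.2000)

Δω = ω₁−ω₀ = (-0.02160000, -0.05995000, -0.12544000)
ω₀×(Iω₀) = (0.0024, 0.0099, 0.0352)
I·α + gyro = (-0.0300, -0.1100, -0.2000)
Δv = v₁−v₀ = (0.20800000, -0.01600000, -0.52800000)
F = m·Δv/dt = (1.3000, -0.1000, -3.3000)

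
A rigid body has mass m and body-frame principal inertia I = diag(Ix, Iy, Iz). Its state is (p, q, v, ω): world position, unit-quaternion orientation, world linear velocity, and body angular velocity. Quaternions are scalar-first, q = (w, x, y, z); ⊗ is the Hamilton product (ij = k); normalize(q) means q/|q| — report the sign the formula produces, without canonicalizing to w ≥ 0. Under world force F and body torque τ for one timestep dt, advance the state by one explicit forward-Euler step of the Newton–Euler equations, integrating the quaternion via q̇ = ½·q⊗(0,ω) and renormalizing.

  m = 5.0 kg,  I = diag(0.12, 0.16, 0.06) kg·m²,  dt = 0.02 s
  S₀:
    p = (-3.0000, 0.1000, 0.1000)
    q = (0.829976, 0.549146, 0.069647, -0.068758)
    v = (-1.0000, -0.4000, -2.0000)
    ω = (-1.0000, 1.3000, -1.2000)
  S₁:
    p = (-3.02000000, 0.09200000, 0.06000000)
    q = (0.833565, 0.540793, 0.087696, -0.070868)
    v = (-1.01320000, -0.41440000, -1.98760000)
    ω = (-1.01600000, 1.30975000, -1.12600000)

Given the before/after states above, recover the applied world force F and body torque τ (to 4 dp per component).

Δv = v₁−v₀ = (-0.01320000, -0.01440000, 0.01240000)
F = m·Δv/dt = (-3.3000, -3.6000, 3.1000)
rate change Δω = (-0.01600000, 0.00975000, 0.07400000)
I·α + gyro = (0.0600, 0.1500, 0.1700)

F = (-3.3000, -3.6000, 3.1000)
τ = (0.0600, 0.1500, 0.1700)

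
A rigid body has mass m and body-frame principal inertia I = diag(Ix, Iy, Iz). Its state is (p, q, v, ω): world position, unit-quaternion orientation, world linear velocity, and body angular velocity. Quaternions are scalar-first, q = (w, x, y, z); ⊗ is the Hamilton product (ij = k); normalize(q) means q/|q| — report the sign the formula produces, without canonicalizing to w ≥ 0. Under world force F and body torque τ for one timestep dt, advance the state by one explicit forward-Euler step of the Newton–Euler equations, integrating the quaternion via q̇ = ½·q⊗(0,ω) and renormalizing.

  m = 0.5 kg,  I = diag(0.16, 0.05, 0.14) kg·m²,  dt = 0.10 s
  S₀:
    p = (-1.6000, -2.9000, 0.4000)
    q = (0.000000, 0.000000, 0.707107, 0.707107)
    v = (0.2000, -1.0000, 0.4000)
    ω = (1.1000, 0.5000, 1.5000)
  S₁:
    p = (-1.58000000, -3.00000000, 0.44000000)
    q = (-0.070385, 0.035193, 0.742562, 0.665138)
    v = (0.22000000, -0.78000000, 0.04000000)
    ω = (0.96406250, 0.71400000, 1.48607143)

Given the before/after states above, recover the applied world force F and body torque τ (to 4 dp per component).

F = (0.1000, 1.1000, -1.8000)
τ = (-0.1500, 0.1400, -0.0800)

Δω = ω₁−ω₀ = (-0.13593750, 0.21400000, -0.01392857)
precession coupling = (0.0675, 0.0330, -0.0605)
applied torque τ = (-0.1500, 0.1400, -0.0800)
v₁ − v₀ = (0.02000000, 0.22000000, -0.36000000)
m·(v₁−v₀)/dt = (0.1000, 1.1000, -1.8000)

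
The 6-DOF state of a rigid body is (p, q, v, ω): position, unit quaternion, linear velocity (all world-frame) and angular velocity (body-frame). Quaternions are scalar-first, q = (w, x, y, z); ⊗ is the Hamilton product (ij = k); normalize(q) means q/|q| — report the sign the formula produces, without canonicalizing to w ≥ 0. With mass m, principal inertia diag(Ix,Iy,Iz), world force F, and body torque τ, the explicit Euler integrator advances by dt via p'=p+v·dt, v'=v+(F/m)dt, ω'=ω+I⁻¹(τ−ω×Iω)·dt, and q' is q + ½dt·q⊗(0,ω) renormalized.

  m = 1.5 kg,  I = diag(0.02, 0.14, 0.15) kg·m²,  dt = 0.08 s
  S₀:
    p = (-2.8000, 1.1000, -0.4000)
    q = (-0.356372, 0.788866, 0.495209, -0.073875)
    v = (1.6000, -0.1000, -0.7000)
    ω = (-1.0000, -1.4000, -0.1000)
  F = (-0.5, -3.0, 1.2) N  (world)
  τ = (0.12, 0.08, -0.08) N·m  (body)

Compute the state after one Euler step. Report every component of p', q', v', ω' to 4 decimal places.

p' = (-2.6720, 1.0920, -0.4560)
q' = (-0.2967, 0.7951, 0.5200, -0.0966)
v' = (1.5733, -0.2600, -0.6360)
ω' = (-0.5256, -1.3469, -0.2323)

gyro term ω×Iω = (0.0014, -0.0130, 0.1680)
(τ − ω×Iω)/I = (5.9300, 0.6643, -1.6533)
ω' = ω + α·dt = (-0.5256, -1.3469, -0.2323)
Hamilton product q⊗(0,ω) = (1.4747711, 0.2034261, 0.6516824, -0.5735662)
updated quaternion q' = (-0.2967, 0.7951, 0.5200, -0.0966)
a = (-0.3333, -2.0000, 0.8000)
p' = p + v·dt = (-2.6720, 1.0920, -0.4560)
v' = v + a·dt = (1.5733, -0.2600, -0.6360)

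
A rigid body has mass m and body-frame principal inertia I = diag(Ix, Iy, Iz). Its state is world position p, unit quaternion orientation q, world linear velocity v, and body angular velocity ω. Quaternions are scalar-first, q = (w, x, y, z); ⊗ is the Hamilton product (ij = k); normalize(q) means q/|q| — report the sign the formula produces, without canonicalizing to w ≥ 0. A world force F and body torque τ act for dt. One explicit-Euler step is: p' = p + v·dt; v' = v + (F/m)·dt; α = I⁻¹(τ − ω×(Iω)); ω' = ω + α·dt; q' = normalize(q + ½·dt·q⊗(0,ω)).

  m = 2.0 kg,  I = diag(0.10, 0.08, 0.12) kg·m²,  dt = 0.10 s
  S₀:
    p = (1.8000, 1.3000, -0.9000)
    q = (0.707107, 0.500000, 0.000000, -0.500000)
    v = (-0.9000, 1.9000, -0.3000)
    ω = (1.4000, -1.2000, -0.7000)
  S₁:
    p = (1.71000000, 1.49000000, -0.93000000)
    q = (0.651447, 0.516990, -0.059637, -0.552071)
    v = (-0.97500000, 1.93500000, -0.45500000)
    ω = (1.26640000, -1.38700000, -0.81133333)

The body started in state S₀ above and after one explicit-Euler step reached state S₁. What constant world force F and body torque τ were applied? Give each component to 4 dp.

F = (-1.5000, 0.7000, -3.1000)
τ = (-0.1000, -0.1300, -0.1000)

velocity change Δv = (-0.07500000, 0.03500000, -0.15500000)
applied force F = (-1.5000, 0.7000, -3.1000)
ω₁ − ω₀ = (-0.13360000, -0.18700000, -0.11133333)
τ = I·(Δω/dt) + ω₀×(Iω₀) = (-0.1000, -0.1300, -0.1000)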